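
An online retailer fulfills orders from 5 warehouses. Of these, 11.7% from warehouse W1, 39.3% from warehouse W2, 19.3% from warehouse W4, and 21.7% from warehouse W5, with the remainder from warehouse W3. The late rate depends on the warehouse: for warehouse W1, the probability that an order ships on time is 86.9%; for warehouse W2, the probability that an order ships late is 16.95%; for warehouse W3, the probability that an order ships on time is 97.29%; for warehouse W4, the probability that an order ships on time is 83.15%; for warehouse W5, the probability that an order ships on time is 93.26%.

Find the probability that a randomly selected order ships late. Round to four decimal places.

P(W3) = 1 − (0.117 + 0.393 + 0.193 + 0.217) = 0.08.
P(L|W1) = 1 − 0.869 = 0.131.
P(L|W3) = 1 − 0.9729 = 0.0271.
P(L|W4) = 1 − 0.8315 = 0.1685.
P(L|W5) = 1 − 0.9326 = 0.0674.
Using total probability over the partition,
P(L) = P(L|W1)·P(W1) + P(L|W2)·P(W2) + P(L|W3)·P(W3) + P(L|W4)·P(W4) + P(L|W5)·P(W5)
      = 0.131·0.117 + 0.1695·0.393 + 0.0271·0.08 + 0.1685·0.193 + 0.0674·0.217
      = 0.015327 + 0.0666135 + 0.002168 + 0.0325205 + 0.0146258 = 0.1312548

P(L) ≈ 0.1313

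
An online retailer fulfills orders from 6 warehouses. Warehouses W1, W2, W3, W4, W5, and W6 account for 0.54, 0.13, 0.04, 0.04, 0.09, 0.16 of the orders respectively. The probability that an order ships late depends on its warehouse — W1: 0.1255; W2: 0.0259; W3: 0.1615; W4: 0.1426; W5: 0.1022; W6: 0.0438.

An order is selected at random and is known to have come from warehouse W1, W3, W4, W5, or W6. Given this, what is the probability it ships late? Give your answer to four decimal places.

P(L|S) ≈ 0.1105

Let S = {W1, W3, W4, W5, W6}.
P(S) = 0.54 + 0.04 + 0.04 + 0.09 + 0.16 = 0.87.
P(L ∩ S) = 0.1255·0.54 + 0.1615·0.04 + 0.1426·0.04 + 0.1022·0.09 + 0.0438·0.16 = 0.06777 + 0.00646 + 0.005704 + 0.009198 + 0.007008 = 0.09614.
P(L | S) = 0.09614 / 0.87 = 0.110506…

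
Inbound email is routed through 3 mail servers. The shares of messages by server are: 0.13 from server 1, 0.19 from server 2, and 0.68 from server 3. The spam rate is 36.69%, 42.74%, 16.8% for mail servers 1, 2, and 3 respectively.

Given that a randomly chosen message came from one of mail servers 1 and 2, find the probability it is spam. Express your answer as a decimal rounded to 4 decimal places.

Let J = {1, 2}.
P(J) = 0.13 + 0.19 = 0.32.
P(S ∩ J) = 0.3669·0.13 + 0.4274·0.19 = 0.047697 + 0.081206 = 0.128903.
P(S | J) = 0.128903 / 0.32 = 0.402822…

0.4028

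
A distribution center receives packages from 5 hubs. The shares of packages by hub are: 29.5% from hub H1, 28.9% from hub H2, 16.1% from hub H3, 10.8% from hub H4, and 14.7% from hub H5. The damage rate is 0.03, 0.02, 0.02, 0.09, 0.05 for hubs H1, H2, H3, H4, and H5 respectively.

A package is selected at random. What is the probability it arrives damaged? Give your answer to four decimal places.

P(D) ≈ 0.0349

By the law of total probability,
P(D) = P(D|H1)·P(H1) + P(D|H2)·P(H2) + P(D|H3)·P(H3) + P(D|H4)·P(H4) + P(D|H5)·P(H5)
      = 0.03·0.295 + 0.02·0.289 + 0.02·0.161 + 0.09·0.108 + 0.05·0.147
      = 0.00885 + 0.00578 + 0.00322 + 0.00972 + 0.00735 = 0.03492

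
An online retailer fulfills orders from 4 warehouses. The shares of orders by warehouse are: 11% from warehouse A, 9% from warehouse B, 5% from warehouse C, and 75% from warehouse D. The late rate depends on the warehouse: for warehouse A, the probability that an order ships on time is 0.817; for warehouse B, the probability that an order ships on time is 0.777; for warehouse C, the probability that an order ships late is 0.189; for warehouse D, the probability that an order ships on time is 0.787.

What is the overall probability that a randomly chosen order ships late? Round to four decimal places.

P(L) ≈ 0.2094

P(L|A) = 1 − 0.817 = 0.183.
P(L|B) = 1 − 0.777 = 0.223.
P(L|D) = 1 − 0.787 = 0.213.
Summing over the partition,
P(L) = P(L|A)·P(A) + P(L|B)·P(B) + P(L|C)·P(C) + P(L|D)·P(D)
      = 0.183·0.11 + 0.223·0.09 + 0.189·0.05 + 0.213·0.75
      = 0.02013 + 0.02007 + 0.00945 + 0.15975 = 0.2094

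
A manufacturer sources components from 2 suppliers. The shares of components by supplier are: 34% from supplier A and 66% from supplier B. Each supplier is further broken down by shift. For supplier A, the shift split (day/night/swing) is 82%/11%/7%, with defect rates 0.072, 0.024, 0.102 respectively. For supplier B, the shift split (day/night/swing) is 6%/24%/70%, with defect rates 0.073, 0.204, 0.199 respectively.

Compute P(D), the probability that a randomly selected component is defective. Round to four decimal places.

0.1505

P(D|A) = 0.82·0.072 + 0.11·0.024 + 0.07·0.102 = 0.05904 + 0.00264 + 0.00714 = 0.06882
P(D|B) = 0.06·0.073 + 0.24·0.204 + 0.7·0.199 = 0.00438 + 0.04896 + 0.1393 = 0.19264
By total probability over the outer partition,
P(D) = 0.34·0.06882 + 0.66·0.19264
      = 0.0233988 + 0.1271424 = 0.1505412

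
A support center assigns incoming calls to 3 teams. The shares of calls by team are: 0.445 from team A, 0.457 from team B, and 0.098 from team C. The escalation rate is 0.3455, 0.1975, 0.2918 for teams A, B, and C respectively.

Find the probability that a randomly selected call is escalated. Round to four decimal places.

0.2726

P(E) = P(E|A)·P(A) + P(E|B)·P(B) + P(E|C)·P(C)
      = 0.3455·0.445 + 0.1975·0.457 + 0.2918·0.098
      = 0.1537475 + 0.0902575 + 0.0285964 = 0.2726014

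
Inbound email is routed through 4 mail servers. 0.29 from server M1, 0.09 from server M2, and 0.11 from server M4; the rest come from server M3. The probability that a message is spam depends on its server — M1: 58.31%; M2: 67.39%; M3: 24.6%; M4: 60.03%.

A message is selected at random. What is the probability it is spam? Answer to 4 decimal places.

0.4212

P(M3) = 1 − (0.29 + 0.09 + 0.11) = 0.51.
P(S) = P(S|M1)·P(M1) + P(S|M2)·P(M2) + P(S|M3)·P(M3) + P(S|M4)·P(M4)
      = 0.5831·0.29 + 0.6739·0.09 + 0.246·0.51 + 0.6003·0.11
      = 0.169099 + 0.060651 + 0.12546 + 0.066033 = 0.421243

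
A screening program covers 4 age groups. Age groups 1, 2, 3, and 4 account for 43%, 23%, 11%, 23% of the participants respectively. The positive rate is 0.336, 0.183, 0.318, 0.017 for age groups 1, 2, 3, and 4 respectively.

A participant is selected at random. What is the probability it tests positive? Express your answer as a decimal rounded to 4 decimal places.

Using total probability over the partition,
P(T) = P(T|1)·P(1) + P(T|2)·P(2) + P(T|3)·P(3) + P(T|4)·P(4)
      = 0.336·0.43 + 0.183·0.23 + 0.318·0.11 + 0.017·0.23
      = 0.14448 + 0.04209 + 0.03498 + 0.00391 = 0.22546

0.2255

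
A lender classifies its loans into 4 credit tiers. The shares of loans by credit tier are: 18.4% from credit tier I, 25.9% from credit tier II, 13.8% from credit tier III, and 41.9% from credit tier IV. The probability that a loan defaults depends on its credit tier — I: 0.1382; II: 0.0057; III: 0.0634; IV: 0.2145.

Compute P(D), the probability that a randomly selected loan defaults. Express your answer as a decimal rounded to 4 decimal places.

P(D) = P(D|I)·P(I) + P(D|II)·P(II) + P(D|III)·P(III) + P(D|IV)·P(IV)
      = 0.1382·0.184 + 0.0057·0.259 + 0.0634·0.138 + 0.2145·0.419
      = 0.0254288 + 0.0014763 + 0.0087492 + 0.0898755 = 0.1255298

P(D) ≈ 0.1255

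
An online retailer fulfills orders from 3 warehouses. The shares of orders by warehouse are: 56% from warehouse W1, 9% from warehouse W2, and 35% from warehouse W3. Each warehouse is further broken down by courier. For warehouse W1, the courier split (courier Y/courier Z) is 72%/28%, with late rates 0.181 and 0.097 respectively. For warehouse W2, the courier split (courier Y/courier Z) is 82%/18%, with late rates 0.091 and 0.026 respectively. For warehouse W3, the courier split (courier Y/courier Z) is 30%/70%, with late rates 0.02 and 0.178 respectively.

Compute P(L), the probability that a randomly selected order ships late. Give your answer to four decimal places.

P(L) ≈ 0.1410

P(L|W1) = 0.72·0.181 + 0.28·0.097 = 0.13032 + 0.02716 = 0.15748
P(L|W2) = 0.82·0.091 + 0.18·0.026 = 0.07462 + 0.00468 = 0.0793
P(L|W3) = 0.3·0.02 + 0.7·0.178 = 0.006 + 0.1246 = 0.1306
By total probability over the outer partition,
P(L) = 0.56·0.15748 + 0.09·0.0793 + 0.35·0.1306
      = 0.0881888 + 0.007137 + 0.04571 = 0.1410358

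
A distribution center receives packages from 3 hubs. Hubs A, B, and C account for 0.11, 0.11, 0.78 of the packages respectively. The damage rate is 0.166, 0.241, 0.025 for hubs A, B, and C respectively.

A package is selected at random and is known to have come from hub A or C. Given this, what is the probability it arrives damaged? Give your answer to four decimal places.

Let S = {A, C}.
P(S) = 0.11 + 0.78 = 0.89.
P(D ∩ S) = 0.166·0.11 + 0.025·0.78 = 0.01826 + 0.0195 = 0.03776.
P(D | S) = 0.03776 / 0.89 = 0.042427…

0.0424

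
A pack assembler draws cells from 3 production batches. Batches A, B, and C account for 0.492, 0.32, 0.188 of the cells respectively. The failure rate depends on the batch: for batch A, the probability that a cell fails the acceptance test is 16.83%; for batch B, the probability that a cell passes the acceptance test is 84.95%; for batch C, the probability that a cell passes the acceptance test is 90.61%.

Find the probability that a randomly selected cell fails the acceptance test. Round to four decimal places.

P(F|B) = 1 − 0.8495 = 0.1505.
P(F|C) = 1 − 0.9061 = 0.0939.
P(F) = P(F|A)·P(A) + P(F|B)·P(B) + P(F|C)·P(C)
      = 0.1683·0.492 + 0.1505·0.32 + 0.0939·0.188
      = 0.0828036 + 0.04816 + 0.0176532 = 0.1486168

0.1486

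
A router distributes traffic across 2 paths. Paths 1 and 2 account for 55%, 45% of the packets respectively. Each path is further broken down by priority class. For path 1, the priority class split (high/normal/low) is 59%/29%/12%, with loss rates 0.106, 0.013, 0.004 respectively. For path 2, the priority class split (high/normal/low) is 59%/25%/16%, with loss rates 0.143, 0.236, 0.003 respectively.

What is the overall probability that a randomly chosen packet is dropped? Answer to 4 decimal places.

P(L) ≈ 0.1015

P(L|1) = 0.59·0.106 + 0.29·0.013 + 0.12·0.004 = 0.06254 + 0.00377 + 0.00048 = 0.06679
P(L|2) = 0.59·0.143 + 0.25·0.236 + 0.16·0.003 = 0.08437 + 0.059 + 0.00048 = 0.14385
By total probability over the outer partition,
P(L) = 0.55·0.06679 + 0.45·0.14385
      = 0.0367345 + 0.0647325 = 0.101467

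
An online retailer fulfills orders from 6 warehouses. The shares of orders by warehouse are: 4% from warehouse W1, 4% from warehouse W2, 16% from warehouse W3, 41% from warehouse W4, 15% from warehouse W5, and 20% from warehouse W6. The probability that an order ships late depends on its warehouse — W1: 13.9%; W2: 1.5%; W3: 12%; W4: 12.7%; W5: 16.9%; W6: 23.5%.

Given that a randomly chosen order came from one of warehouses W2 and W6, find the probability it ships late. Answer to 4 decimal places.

Let S = {W2, W6}.
P(S) = 0.04 + 0.2 = 0.24.
P(L ∩ S) = 0.015·0.04 + 0.235·0.2 = 0.0006 + 0.047 = 0.0476.
P(L | S) = 0.0476 / 0.24 = 0.198333…

0.1983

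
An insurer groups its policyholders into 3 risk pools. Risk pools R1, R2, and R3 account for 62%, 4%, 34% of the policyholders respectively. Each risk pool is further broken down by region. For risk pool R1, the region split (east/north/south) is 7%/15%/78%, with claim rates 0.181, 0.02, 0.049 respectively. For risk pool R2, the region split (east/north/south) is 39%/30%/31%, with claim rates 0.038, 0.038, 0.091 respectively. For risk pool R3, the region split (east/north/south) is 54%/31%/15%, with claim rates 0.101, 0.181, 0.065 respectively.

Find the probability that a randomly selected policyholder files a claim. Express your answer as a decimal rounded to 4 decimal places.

P(C|R1) = 0.07·0.181 + 0.15·0.02 + 0.78·0.049 = 0.01267 + 0.003 + 0.03822 = 0.05389
P(C|R2) = 0.39·0.038 + 0.3·0.038 + 0.31·0.091 = 0.01482 + 0.0114 + 0.02821 = 0.05443
P(C|R3) = 0.54·0.101 + 0.31·0.181 + 0.15·0.065 = 0.05454 + 0.05611 + 0.00975 = 0.1204
By total probability over the outer partition,
P(C) = 0.62·0.05389 + 0.04·0.05443 + 0.34·0.1204
      = 0.0334118 + 0.0021772 + 0.040936 = 0.076525

P(C) ≈ 0.0765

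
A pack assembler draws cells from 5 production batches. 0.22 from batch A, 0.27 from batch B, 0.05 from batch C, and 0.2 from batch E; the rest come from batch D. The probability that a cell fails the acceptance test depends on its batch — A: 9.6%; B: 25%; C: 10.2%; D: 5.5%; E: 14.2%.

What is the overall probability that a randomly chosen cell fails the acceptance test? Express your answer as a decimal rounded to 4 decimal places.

P(F) ≈ 0.1364

P(D) = 1 − (0.22 + 0.27 + 0.05 + 0.2) = 0.26.
Summing over the partition,
P(F) = P(F|A)·P(A) + P(F|B)·P(B) + P(F|C)·P(C) + P(F|D)·P(D) + P(F|E)·P(E)
      = 0.096·0.22 + 0.25·0.27 + 0.102·0.05 + 0.055·0.26 + 0.142·0.2
      = 0.02112 + 0.0675 + 0.0051 + 0.0143 + 0.0284 = 0.13642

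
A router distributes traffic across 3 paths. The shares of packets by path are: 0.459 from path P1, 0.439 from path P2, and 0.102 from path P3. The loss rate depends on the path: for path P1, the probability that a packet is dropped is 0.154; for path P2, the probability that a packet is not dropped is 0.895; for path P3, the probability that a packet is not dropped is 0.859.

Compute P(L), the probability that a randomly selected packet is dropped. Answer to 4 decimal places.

0.1312

P(L|P2) = 1 − 0.895 = 0.105.
P(L|P3) = 1 − 0.859 = 0.141.
P(L) = P(L|P1)·P(P1) + P(L|P2)·P(P2) + P(L|P3)·P(P3)
      = 0.154·0.459 + 0.105·0.439 + 0.141·0.102
      = 0.070686 + 0.046095 + 0.014382 = 0.131163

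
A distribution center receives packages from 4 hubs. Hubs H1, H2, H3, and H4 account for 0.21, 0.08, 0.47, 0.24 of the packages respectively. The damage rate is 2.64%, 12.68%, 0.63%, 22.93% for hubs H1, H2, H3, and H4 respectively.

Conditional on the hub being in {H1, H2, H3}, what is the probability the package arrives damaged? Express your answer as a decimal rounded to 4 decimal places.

P(D|S) ≈ 0.0245

Let S = {H1, H2, H3}.
P(S) = 0.21 + 0.08 + 0.47 = 0.76.
P(D ∩ S) = 0.0264·0.21 + 0.1268·0.08 + 0.0063·0.47 = 0.005544 + 0.010144 + 0.002961 = 0.018649.
P(D | S) = 0.018649 / 0.76 = 0.024538…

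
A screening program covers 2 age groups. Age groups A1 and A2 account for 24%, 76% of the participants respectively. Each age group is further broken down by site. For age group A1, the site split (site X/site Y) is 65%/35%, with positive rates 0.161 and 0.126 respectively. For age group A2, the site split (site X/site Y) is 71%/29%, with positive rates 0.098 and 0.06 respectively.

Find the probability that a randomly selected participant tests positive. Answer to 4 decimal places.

P(T) ≈ 0.1018

P(T|A1) = 0.65·0.161 + 0.35·0.126 = 0.10465 + 0.0441 = 0.14875
P(T|A2) = 0.71·0.098 + 0.29·0.06 = 0.06958 + 0.0174 = 0.08698
By total probability over the outer partition,
P(T) = 0.24·0.14875 + 0.76·0.08698
      = 0.0357 + 0.0661048 = 0.1018048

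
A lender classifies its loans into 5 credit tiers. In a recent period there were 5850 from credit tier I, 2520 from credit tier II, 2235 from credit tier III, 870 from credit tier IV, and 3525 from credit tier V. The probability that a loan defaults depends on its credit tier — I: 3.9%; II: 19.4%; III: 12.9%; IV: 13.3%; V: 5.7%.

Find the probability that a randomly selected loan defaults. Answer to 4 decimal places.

Total: 5850 + 2520 + 2235 + 870 + 3525 = 15000.
P(I) = 5850/15000 = 0.39. P(II) = 2520/15000 = 0.168. P(III) = 2235/15000 = 0.149. P(IV) = 870/15000 = 0.058. P(V) = 3525/15000 = 0.235.
By the law of total probability,
P(D) = P(D|I)·P(I) + P(D|II)·P(II) + P(D|III)·P(III) + P(D|IV)·P(IV) + P(D|V)·P(V)
      = 0.039·0.39 + 0.194·0.168 + 0.129·0.149 + 0.133·0.058 + 0.057·0.235
      = 0.01521 + 0.032592 + 0.019221 + 0.007714 + 0.013395 = 0.088132

P(D) ≈ 0.0881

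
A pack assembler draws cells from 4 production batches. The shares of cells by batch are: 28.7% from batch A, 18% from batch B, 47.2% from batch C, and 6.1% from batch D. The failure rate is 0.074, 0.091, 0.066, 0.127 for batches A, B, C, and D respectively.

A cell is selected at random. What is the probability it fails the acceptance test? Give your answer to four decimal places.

P(F) ≈ 0.0765

P(F) = P(F|A)·P(A) + P(F|B)·P(B) + P(F|C)·P(C) + P(F|D)·P(D)
      = 0.074·0.287 + 0.091·0.18 + 0.066·0.472 + 0.127·0.061
      = 0.021238 + 0.01638 + 0.031152 + 0.007747 = 0.076517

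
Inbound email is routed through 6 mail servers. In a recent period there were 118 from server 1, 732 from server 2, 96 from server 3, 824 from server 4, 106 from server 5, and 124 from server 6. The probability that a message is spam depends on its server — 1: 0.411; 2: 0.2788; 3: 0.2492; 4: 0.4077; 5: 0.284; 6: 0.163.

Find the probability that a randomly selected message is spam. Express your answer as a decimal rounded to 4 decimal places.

Total: 118 + 732 + 96 + 824 + 106 + 124 = 2000.
P(1) = 118/2000 = 0.059. P(2) = 732/2000 = 0.366. P(3) = 96/2000 = 0.048. P(4) = 824/2000 = 0.412. P(5) = 106/2000 = 0.053. P(6) = 124/2000 = 0.062.
Summing over the partition,
P(S) = P(S|1)·P(1) + P(S|2)·P(2) + P(S|3)·P(3) + P(S|4)·P(4) + P(S|5)·P(5) + P(S|6)·P(6)
      = 0.411·0.059 + 0.2788·0.366 + 0.2492·0.048 + 0.4077·0.412 + 0.284·0.053 + 0.163·0.062
      = 0.024249 + 0.1020408 + 0.0119616 + 0.1679724 + 0.015052 + 0.010106 = 0.3313818

P(S) ≈ 0.3314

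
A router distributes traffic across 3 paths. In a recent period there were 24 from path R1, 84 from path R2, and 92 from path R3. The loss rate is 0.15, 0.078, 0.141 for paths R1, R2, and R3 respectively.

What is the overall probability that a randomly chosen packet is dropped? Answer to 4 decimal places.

Total: 24 + 84 + 92 = 200.
P(R1) = 24/200 = 0.12. P(R2) = 84/200 = 0.42. P(R3) = 92/200 = 0.46.
P(L) = P(L|R1)·P(R1) + P(L|R2)·P(R2) + P(L|R3)·P(R3)
      = 0.15·0.12 + 0.078·0.42 + 0.141·0.46
      = 0.018 + 0.03276 + 0.06486 = 0.11562

0.1156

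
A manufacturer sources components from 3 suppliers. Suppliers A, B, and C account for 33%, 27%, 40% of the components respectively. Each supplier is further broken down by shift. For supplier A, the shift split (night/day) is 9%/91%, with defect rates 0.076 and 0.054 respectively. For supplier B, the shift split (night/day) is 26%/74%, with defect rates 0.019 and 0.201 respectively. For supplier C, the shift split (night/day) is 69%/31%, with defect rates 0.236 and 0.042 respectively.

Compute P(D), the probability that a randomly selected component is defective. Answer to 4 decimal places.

P(D) ≈ 0.1303

P(D|A) = 0.09·0.076 + 0.91·0.054 = 0.00684 + 0.04914 = 0.05598
P(D|B) = 0.26·0.019 + 0.74·0.201 = 0.00494 + 0.14874 = 0.15368
P(D|C) = 0.69·0.236 + 0.31·0.042 = 0.16284 + 0.01302 = 0.17586
By total probability over the outer partition,
P(D) = 0.33·0.05598 + 0.27·0.15368 + 0.4·0.17586
      = 0.0184734 + 0.0414936 + 0.070344 = 0.130311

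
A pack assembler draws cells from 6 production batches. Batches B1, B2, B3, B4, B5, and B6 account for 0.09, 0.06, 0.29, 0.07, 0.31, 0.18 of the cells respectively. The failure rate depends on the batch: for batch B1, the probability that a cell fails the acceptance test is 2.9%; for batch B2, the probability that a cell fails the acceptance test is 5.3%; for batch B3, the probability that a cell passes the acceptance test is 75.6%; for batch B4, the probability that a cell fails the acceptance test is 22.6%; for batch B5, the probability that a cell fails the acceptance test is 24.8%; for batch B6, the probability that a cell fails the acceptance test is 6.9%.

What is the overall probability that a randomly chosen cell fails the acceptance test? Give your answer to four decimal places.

P(F|B3) = 1 − 0.756 = 0.244.
Summing over the partition,
P(F) = P(F|B1)·P(B1) + P(F|B2)·P(B2) + P(F|B3)·P(B3) + P(F|B4)·P(B4) + P(F|B5)·P(B5) + P(F|B6)·P(B6)
      = 0.029·0.09 + 0.053·0.06 + 0.244·0.29 + 0.226·0.07 + 0.248·0.31 + 0.069·0.18
      = 0.00261 + 0.00318 + 0.07076 + 0.01582 + 0.07688 + 0.01242 = 0.18167

P(F) ≈ 0.1817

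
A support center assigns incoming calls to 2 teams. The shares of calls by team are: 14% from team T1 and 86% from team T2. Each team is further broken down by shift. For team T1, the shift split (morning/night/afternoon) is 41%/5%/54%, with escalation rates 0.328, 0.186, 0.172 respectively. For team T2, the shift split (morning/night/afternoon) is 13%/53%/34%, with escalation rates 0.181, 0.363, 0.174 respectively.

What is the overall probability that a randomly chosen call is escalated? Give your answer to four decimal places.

P(E|T1) = 0.41·0.328 + 0.05·0.186 + 0.54·0.172 = 0.13448 + 0.0093 + 0.09288 = 0.23666
P(E|T2) = 0.13·0.181 + 0.53·0.363 + 0.34·0.174 = 0.02353 + 0.19239 + 0.05916 = 0.27508
By total probability over the outer partition,
P(E) = 0.14·0.23666 + 0.86·0.27508
      = 0.0331324 + 0.2365688 = 0.2697012

0.2697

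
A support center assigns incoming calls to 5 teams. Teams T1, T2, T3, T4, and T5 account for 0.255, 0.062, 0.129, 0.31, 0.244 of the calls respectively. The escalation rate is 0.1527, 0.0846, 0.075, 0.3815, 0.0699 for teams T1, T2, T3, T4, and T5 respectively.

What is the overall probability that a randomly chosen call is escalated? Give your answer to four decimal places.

P(E) ≈ 0.1892

By the law of total probability,
P(E) = P(E|T1)·P(T1) + P(E|T2)·P(T2) + P(E|T3)·P(T3) + P(E|T4)·P(T4) + P(E|T5)·P(T5)
      = 0.1527·0.255 + 0.0846·0.062 + 0.075·0.129 + 0.3815·0.31 + 0.0699·0.244
      = 0.0389385 + 0.0052452 + 0.009675 + 0.118265 + 0.0170556 = 0.1891793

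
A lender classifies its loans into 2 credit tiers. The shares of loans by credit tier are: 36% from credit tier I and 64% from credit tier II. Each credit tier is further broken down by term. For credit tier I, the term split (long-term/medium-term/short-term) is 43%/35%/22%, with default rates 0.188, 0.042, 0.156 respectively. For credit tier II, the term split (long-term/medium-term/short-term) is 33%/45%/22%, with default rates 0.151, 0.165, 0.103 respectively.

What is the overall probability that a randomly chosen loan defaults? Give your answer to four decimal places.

P(D|I) = 0.43·0.188 + 0.35·0.042 + 0.22·0.156 = 0.08084 + 0.0147 + 0.03432 = 0.12986
P(D|II) = 0.33·0.151 + 0.45·0.165 + 0.22·0.103 = 0.04983 + 0.07425 + 0.02266 = 0.14674
By total probability over the outer partition,
P(D) = 0.36·0.12986 + 0.64·0.14674
      = 0.0467496 + 0.0939136 = 0.1406632

0.1407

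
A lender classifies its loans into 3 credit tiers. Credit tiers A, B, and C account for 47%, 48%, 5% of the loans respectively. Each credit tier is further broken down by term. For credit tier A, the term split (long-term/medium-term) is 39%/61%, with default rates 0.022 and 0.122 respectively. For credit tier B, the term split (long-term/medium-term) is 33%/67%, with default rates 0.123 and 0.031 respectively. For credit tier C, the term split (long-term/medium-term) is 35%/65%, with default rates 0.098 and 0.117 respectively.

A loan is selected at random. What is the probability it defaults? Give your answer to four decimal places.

P(D|A) = 0.39·0.022 + 0.61·0.122 = 0.00858 + 0.07442 = 0.083
P(D|B) = 0.33·0.123 + 0.67·0.031 = 0.04059 + 0.02077 = 0.06136
P(D|C) = 0.35·0.098 + 0.65·0.117 = 0.0343 + 0.07605 = 0.11035
By total probability over the outer partition,
P(D) = 0.47·0.083 + 0.48·0.06136 + 0.05·0.11035
      = 0.03901 + 0.0294528 + 0.0055175 = 0.0739803

0.0740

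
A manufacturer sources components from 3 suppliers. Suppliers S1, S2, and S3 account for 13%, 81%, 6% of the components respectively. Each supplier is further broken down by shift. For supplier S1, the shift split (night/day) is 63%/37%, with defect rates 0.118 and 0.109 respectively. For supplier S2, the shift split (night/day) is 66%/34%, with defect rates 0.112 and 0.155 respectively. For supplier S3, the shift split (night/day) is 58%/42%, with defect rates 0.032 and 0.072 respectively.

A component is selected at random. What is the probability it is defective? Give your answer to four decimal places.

0.1204

P(D|S1) = 0.63·0.118 + 0.37·0.109 = 0.07434 + 0.04033 = 0.11467
P(D|S2) = 0.66·0.112 + 0.34·0.155 = 0.07392 + 0.0527 = 0.12662
P(D|S3) = 0.58·0.032 + 0.42·0.072 = 0.01856 + 0.03024 = 0.0488
By total probability over the outer partition,
P(D) = 0.13·0.11467 + 0.81·0.12662 + 0.06·0.0488
      = 0.0149071 + 0.1025622 + 0.002928 = 0.1203973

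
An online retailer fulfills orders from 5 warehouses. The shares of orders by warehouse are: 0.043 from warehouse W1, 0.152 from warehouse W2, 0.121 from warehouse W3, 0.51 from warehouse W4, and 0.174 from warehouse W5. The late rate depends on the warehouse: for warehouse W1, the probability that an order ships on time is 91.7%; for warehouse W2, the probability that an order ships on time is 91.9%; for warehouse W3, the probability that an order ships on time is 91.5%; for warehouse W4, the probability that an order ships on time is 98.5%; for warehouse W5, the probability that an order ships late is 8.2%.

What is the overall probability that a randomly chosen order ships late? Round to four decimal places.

P(L) ≈ 0.0481

P(L|W1) = 1 − 0.917 = 0.083.
P(L|W2) = 1 − 0.919 = 0.081.
P(L|W3) = 1 − 0.915 = 0.085.
P(L|W4) = 1 − 0.985 = 0.015.
P(L) = P(L|W1)·P(W1) + P(L|W2)·P(W2) + P(L|W3)·P(W3) + P(L|W4)·P(W4) + P(L|W5)·P(W5)
      = 0.083·0.043 + 0.081·0.152 + 0.085·0.121 + 0.015·0.51 + 0.082·0.174
      = 0.003569 + 0.012312 + 0.010285 + 0.00765 + 0.014268 = 0.048084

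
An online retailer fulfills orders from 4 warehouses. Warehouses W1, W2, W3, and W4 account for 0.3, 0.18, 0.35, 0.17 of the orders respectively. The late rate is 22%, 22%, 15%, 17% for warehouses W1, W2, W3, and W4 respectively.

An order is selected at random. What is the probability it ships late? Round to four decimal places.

P(L) = P(L|W1)·P(W1) + P(L|W2)·P(W2) + P(L|W3)·P(W3) + P(L|W4)·P(W4)
      = 0.22·0.3 + 0.22·0.18 + 0.15·0.35 + 0.17·0.17
      = 0.066 + 0.0396 + 0.0525 + 0.0289 = 0.187

P(L) ≈ 0.1870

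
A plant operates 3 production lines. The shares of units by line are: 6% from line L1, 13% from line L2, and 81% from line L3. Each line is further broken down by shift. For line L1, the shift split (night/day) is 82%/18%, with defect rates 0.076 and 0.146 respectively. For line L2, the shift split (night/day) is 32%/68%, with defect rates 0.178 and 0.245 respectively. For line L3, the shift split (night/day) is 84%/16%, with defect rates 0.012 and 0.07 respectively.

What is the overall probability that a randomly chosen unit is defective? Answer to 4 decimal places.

P(D|L1) = 0.82·0.076 + 0.18·0.146 = 0.06232 + 0.02628 = 0.0886
P(D|L2) = 0.32·0.178 + 0.68·0.245 = 0.05696 + 0.1666 = 0.22356
P(D|L3) = 0.84·0.012 + 0.16·0.07 = 0.01008 + 0.0112 = 0.02128
By total probability over the outer partition,
P(D) = 0.06·0.0886 + 0.13·0.22356 + 0.81·0.02128
      = 0.005316 + 0.0290628 + 0.0172368 = 0.0516156

0.0516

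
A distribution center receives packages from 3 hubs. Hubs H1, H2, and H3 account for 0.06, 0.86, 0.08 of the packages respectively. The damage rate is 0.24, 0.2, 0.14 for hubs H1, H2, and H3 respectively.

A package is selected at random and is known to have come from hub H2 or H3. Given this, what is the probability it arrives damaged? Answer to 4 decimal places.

Let S = {H2, H3}.
P(S) = 0.86 + 0.08 = 0.94.
P(D ∩ S) = 0.2·0.86 + 0.14·0.08 = 0.172 + 0.0112 = 0.1832.
P(D | S) = 0.1832 / 0.94 = 0.194894…

0.1949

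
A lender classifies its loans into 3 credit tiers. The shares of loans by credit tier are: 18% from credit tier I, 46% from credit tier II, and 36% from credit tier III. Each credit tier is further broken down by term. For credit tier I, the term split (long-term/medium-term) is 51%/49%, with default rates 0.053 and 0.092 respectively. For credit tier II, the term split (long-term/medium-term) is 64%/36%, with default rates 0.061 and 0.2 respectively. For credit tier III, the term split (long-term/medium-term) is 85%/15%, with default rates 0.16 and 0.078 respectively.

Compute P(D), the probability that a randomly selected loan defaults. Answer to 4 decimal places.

0.1172

P(D|I) = 0.51·0.053 + 0.49·0.092 = 0.02703 + 0.04508 = 0.07211
P(D|II) = 0.64·0.061 + 0.36·0.2 = 0.03904 + 0.072 = 0.11104
P(D|III) = 0.85·0.16 + 0.15·0.078 = 0.136 + 0.0117 = 0.1477
By total probability over the outer partition,
P(D) = 0.18·0.07211 + 0.46·0.11104 + 0.36·0.1477
      = 0.0129798 + 0.0510784 + 0.053172 = 0.1172302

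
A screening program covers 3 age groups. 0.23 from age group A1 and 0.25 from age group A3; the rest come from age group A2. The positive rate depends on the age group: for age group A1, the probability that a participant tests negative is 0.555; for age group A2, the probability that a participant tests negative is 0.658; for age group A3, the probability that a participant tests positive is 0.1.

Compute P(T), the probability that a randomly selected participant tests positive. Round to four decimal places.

P(T) ≈ 0.3052

P(A2) = 1 − (0.23 + 0.25) = 0.52.
P(T|A1) = 1 − 0.555 = 0.445.
P(T|A2) = 1 − 0.658 = 0.342.
Summing over the partition,
P(T) = P(T|A1)·P(A1) + P(T|A2)·P(A2) + P(T|A3)·P(A3)
      = 0.445·0.23 + 0.342·0.52 + 0.1·0.25
      = 0.10235 + 0.17784 + 0.025 = 0.30519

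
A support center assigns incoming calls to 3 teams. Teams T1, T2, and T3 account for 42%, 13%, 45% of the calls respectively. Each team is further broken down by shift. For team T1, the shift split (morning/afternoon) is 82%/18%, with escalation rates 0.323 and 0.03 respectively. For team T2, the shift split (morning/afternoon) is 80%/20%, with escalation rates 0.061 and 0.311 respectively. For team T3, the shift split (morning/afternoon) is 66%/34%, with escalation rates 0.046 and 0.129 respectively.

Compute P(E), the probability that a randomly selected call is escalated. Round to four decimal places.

P(E|T1) = 0.82·0.323 + 0.18·0.03 = 0.26486 + 0.0054 = 0.27026
P(E|T2) = 0.8·0.061 + 0.2·0.311 = 0.0488 + 0.0622 = 0.111
P(E|T3) = 0.66·0.046 + 0.34·0.129 = 0.03036 + 0.04386 = 0.07422
By total probability over the outer partition,
P(E) = 0.42·0.27026 + 0.13·0.111 + 0.45·0.07422
      = 0.1135092 + 0.01443 + 0.033399 = 0.1613382

P(E) ≈ 0.1613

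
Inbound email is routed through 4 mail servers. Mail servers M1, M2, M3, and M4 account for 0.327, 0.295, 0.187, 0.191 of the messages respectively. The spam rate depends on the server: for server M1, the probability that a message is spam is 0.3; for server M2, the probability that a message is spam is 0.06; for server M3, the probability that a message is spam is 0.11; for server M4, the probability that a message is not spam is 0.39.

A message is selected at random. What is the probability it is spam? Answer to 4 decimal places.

P(S|M4) = 1 − 0.39 = 0.61.
Using total probability over the partition,
P(S) = P(S|M1)·P(M1) + P(S|M2)·P(M2) + P(S|M3)·P(M3) + P(S|M4)·P(M4)
      = 0.3·0.327 + 0.06·0.295 + 0.11·0.187 + 0.61·0.191
      = 0.0981 + 0.0177 + 0.02057 + 0.11651 = 0.25288

0.2529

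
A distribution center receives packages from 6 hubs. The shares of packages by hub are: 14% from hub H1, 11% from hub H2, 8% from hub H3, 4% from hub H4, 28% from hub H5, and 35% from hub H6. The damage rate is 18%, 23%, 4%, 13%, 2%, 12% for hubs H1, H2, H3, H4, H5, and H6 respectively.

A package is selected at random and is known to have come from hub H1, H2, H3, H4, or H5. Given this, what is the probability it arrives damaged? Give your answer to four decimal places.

P(D|S) ≈ 0.0992

Let S = {H1, H2, H3, H4, H5}.
P(S) = 0.14 + 0.11 + 0.08 + 0.04 + 0.28 = 0.65.
P(D ∩ S) = 0.18·0.14 + 0.23·0.11 + 0.04·0.08 + 0.13·0.04 + 0.02·0.28 = 0.0252 + 0.0253 + 0.0032 + 0.0052 + 0.0056 = 0.0645.
P(D | S) = 0.0645 / 0.65 = 0.099231…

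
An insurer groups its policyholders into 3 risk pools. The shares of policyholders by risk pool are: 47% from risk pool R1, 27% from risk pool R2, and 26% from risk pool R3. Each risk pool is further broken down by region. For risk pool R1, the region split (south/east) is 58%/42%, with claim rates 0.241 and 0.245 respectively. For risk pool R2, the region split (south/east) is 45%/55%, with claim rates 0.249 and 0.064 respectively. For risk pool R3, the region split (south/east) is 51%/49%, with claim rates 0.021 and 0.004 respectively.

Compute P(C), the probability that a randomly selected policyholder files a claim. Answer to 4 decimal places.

P(C) ≈ 0.1571

P(C|R1) = 0.58·0.241 + 0.42·0.245 = 0.13978 + 0.1029 = 0.24268
P(C|R2) = 0.45·0.249 + 0.55·0.064 = 0.11205 + 0.0352 = 0.14725
P(C|R3) = 0.51·0.021 + 0.49·0.004 = 0.01071 + 0.00196 = 0.01267
Then overall,
P(C) = 0.47·0.24268 + 0.27·0.14725 + 0.26·0.01267
      = 0.1140596 + 0.0397575 + 0.0032942 = 0.1571113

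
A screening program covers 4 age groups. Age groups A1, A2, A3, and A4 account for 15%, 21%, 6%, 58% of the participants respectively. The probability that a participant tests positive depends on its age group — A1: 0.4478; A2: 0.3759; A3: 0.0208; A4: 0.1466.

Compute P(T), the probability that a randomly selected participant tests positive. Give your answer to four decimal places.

P(T) ≈ 0.2324

P(T) = P(T|A1)·P(A1) + P(T|A2)·P(A2) + P(T|A3)·P(A3) + P(T|A4)·P(A4)
      = 0.4478·0.15 + 0.3759·0.21 + 0.0208·0.06 + 0.1466·0.58
      = 0.06717 + 0.078939 + 0.001248 + 0.085028 = 0.232385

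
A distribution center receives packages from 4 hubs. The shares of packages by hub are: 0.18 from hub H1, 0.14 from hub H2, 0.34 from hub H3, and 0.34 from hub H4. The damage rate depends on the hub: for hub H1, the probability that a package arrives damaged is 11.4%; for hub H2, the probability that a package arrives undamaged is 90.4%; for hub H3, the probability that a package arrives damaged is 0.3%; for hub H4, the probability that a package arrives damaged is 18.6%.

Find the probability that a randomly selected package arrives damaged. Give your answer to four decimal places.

P(D|H2) = 1 − 0.904 = 0.096.
P(D) = P(D|H1)·P(H1) + P(D|H2)·P(H2) + P(D|H3)·P(H3) + P(D|H4)·P(H4)
      = 0.114·0.18 + 0.096·0.14 + 0.003·0.34 + 0.186·0.34
      = 0.02052 + 0.01344 + 0.00102 + 0.06324 = 0.09822

P(D) ≈ 0.0982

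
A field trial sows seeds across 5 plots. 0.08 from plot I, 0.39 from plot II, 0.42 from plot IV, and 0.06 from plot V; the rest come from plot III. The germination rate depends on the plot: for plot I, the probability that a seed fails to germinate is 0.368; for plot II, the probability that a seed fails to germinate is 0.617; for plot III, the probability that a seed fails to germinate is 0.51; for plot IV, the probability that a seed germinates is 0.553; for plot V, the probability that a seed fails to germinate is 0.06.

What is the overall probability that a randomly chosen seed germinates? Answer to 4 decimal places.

P(G) ≈ 0.5131

P(III) = 1 − (0.08 + 0.39 + 0.42 + 0.06) = 0.05.
P(G|I) = 1 − 0.368 = 0.632.
P(G|II) = 1 − 0.617 = 0.383.
P(G|III) = 1 − 0.51 = 0.49.
P(G|V) = 1 − 0.06 = 0.94.
P(G) = P(G|I)·P(I) + P(G|II)·P(II) + P(G|III)·P(III) + P(G|IV)·P(IV) + P(G|V)·P(V)
      = 0.632·0.08 + 0.383·0.39 + 0.49·0.05 + 0.553·0.42 + 0.94·0.06
      = 0.05056 + 0.14937 + 0.0245 + 0.23226 + 0.0564 = 0.51309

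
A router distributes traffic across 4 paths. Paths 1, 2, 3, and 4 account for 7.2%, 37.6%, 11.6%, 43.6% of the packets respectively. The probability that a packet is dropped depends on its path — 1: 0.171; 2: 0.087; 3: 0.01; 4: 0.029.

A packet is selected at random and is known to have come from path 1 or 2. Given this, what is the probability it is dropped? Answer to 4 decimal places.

P(L|S) ≈ 0.1005

Let S = {1, 2}.
P(S) = 0.072 + 0.376 = 0.448.
P(L ∩ S) = 0.171·0.072 + 0.087·0.376 = 0.012312 + 0.032712 = 0.045024.
P(L | S) = 0.045024 / 0.448 = 0.100500…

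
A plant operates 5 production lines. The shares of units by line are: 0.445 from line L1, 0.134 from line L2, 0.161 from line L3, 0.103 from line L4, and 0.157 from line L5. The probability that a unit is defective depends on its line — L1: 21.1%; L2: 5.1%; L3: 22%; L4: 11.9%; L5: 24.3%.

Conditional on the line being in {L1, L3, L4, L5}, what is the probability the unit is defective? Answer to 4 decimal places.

0.2075

Let S = {L1, L3, L4, L5}.
P(S) = 0.445 + 0.161 + 0.103 + 0.157 = 0.866.
P(D ∩ S) = 0.211·0.445 + 0.22·0.161 + 0.119·0.103 + 0.243·0.157 = 0.093895 + 0.03542 + 0.012257 + 0.038151 = 0.179723.
P(D | S) = 0.179723 / 0.866 = 0.207532…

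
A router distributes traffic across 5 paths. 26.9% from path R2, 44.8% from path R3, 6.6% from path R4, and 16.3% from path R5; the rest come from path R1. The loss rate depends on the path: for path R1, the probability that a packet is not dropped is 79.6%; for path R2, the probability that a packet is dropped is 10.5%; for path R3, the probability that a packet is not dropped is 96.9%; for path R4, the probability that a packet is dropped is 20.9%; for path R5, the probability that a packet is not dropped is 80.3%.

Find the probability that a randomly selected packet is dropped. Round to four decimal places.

P(L) ≈ 0.0991

P(R1) = 1 − (0.269 + 0.448 + 0.066 + 0.163) = 0.054.
P(L|R1) = 1 − 0.796 = 0.204.
P(L|R3) = 1 − 0.969 = 0.031.
P(L|R5) = 1 − 0.803 = 0.197.
P(L) = P(L|R1)·P(R1) + P(L|R2)·P(R2) + P(L|R3)·P(R3) + P(L|R4)·P(R4) + P(L|R5)·P(R5)
      = 0.204·0.054 + 0.105·0.269 + 0.031·0.448 + 0.209·0.066 + 0.197·0.163
      = 0.011016 + 0.028245 + 0.013888 + 0.013794 + 0.032111 = 0.099054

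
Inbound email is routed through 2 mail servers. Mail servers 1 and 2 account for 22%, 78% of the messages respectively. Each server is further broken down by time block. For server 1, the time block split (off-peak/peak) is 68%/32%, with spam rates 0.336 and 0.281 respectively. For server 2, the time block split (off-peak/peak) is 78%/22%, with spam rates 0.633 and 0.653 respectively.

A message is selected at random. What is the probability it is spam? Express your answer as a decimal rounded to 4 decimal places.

P(S) ≈ 0.5672

P(S|1) = 0.68·0.336 + 0.32·0.281 = 0.22848 + 0.08992 = 0.3184
P(S|2) = 0.78·0.633 + 0.22·0.653 = 0.49374 + 0.14366 = 0.6374
Then overall,
P(S) = 0.22·0.3184 + 0.78·0.6374
      = 0.070048 + 0.497172 = 0.56722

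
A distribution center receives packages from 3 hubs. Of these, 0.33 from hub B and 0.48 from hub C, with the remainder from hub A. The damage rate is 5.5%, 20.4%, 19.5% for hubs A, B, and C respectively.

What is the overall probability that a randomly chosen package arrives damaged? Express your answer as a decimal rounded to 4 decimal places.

P(A) = 1 − (0.33 + 0.48) = 0.19.
By the law of total probability,
P(D) = P(D|A)·P(A) + P(D|B)·P(B) + P(D|C)·P(C)
      = 0.055·0.19 + 0.204·0.33 + 0.195·0.48
      = 0.01045 + 0.06732 + 0.0936 = 0.17137

0.1714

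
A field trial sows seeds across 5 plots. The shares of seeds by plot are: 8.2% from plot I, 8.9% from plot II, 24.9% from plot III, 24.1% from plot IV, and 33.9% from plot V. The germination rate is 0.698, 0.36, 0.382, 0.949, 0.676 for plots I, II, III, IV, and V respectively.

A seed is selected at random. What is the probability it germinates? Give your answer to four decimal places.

By the law of total probability,
P(G) = P(G|I)·P(I) + P(G|II)·P(II) + P(G|III)·P(III) + P(G|IV)·P(IV) + P(G|V)·P(V)
      = 0.698·0.082 + 0.36·0.089 + 0.382·0.249 + 0.949·0.241 + 0.676·0.339
      = 0.057236 + 0.03204 + 0.095118 + 0.228709 + 0.229164 = 0.642267

0.6423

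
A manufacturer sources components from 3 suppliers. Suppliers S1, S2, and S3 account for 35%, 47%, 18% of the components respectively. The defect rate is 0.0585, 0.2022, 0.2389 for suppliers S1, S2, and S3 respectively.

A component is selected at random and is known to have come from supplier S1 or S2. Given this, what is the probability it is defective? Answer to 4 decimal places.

P(D|S) ≈ 0.1409

Let S = {S1, S2}.
P(S) = 0.35 + 0.47 = 0.82.
P(D ∩ S) = 0.0585·0.35 + 0.2022·0.47 = 0.020475 + 0.095034 = 0.115509.
P(D | S) = 0.115509 / 0.82 = 0.140865…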